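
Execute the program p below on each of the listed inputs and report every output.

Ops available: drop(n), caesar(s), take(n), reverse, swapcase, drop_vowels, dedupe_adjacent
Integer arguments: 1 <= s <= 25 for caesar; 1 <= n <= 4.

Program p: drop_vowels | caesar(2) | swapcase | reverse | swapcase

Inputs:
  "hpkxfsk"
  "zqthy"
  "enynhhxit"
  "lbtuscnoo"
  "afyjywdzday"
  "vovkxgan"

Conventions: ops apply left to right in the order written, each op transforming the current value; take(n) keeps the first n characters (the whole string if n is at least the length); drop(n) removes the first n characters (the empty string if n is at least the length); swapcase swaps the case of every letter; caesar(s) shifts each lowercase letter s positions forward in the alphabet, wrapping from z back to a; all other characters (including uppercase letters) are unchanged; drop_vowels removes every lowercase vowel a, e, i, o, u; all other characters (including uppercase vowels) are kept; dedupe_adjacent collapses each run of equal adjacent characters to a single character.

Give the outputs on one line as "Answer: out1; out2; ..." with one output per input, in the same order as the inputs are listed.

Execution, op by op:
  "hpkxfsk" -> "hpkxfsk" -> "jrmzhum" -> "JRMZHUM" -> "MUHZMRJ" -> "muhzmrj"
  "zqthy" -> "zqthy" -> "bsvja" -> "BSVJA" -> "AJVSB" -> "ajvsb"
  "enynhhxit" -> "nynhhxt" -> "papjjzv" -> "PAPJJZV" -> "VZJJPAP" -> "vzjjpap"
  "lbtuscnoo" -> "lbtscn" -> "ndvuep" -> "NDVUEP" -> "PEUVDN" -> "peuvdn"
  "afyjywdzday" -> "fyjywdzdy" -> "halayfbfa" -> "HALAYFBFA" -> "AFBFYALAH" -> "afbfyalah"
  "vovkxgan" -> "vvkxgn" -> "xxmzip" -> "XXMZIP" -> "PIZMXX" -> "pizmxx"

"muhzmrj"; "ajvsb"; "vzjjpap"; "peuvdn"; "afbfyalah"; "pizmxx"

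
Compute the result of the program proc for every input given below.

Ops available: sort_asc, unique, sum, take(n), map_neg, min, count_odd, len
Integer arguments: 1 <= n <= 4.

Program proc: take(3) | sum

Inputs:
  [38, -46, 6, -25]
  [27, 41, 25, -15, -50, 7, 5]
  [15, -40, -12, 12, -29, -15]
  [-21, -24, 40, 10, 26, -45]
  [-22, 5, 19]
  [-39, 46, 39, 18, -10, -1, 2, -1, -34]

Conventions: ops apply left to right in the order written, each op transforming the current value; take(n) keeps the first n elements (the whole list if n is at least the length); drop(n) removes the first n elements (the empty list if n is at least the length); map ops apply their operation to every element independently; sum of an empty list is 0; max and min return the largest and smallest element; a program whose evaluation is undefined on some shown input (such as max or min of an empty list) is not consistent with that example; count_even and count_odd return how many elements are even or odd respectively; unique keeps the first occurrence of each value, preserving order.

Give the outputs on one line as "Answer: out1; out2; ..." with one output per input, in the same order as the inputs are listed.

-2; 93; -37; -5; 2; 46

Execution, op by op:
  [38, -46, 6, -25] -> [38, -46, 6] -> -2
  [27, 41, 25, -15, -50, 7, 5] -> [27, 41, 25] -> 93
  [15, -40, -12, 12, -29, -15] -> [15, -40, -12] -> -37
  [-21, -24, 40, 10, 26, -45] -> [-21, -24, 40] -> -5
  [-22, 5, 19] -> [-22, 5, 19] -> 2
  [-39, 46, 39, 18, -10, -1, 2, -1, -34] -> [-39, 46, 39] -> 46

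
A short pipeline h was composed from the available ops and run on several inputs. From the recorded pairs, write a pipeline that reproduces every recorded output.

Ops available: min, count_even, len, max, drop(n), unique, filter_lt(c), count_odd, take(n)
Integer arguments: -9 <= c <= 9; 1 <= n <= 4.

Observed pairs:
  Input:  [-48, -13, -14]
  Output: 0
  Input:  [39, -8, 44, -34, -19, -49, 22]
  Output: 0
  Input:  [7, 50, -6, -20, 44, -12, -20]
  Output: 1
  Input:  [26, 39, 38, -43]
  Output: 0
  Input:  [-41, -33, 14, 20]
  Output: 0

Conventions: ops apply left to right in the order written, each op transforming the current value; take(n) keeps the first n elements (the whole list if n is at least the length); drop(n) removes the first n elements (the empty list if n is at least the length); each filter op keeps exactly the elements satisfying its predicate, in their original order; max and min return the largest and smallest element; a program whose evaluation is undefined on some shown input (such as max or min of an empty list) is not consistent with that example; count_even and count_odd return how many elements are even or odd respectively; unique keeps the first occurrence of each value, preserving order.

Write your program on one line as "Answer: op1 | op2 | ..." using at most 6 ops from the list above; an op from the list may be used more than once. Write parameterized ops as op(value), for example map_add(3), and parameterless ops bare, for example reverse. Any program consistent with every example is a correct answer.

drop(1) | drop(2) | drop(3) | filter_lt(-8) | count_even

Check, running the answer program on each example:
  [-48, -13, -14] -> [-13, -14] -> [] -> [] -> [] -> 0
  [39, -8, 44, -34, -19, -49, 22] -> [-8, 44, -34, -19, -49, 22] -> [-34, -19, -49, 22] -> [22] -> [] -> 0
  [7, 50, -6, -20, 44, -12, -20] -> [50, -6, -20, 44, -12, -20] -> [-20, 44, -12, -20] -> [-20] -> [-20] -> 1
  [26, 39, 38, -43] -> [39, 38, -43] -> [-43] -> [] -> [] -> 0
  [-41, -33, 14, 20] -> [-33, 14, 20] -> [20] -> [] -> [] -> 0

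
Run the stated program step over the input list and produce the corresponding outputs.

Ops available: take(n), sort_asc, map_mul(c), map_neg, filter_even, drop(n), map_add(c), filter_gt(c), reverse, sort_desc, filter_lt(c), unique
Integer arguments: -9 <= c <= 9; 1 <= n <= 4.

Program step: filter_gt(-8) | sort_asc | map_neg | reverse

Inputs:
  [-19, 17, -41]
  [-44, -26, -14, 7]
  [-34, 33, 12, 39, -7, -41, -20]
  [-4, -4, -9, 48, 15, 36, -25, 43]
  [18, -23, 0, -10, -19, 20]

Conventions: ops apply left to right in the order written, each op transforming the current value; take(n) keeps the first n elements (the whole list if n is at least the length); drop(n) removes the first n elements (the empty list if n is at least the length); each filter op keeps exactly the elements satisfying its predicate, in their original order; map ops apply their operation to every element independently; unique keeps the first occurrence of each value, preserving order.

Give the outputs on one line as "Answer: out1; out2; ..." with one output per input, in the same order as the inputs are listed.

[-17]; [-7]; [-39, -33, -12, 7]; [-48, -43, -36, -15, 4, 4]; [-20, -18, 0]

Execution, op by op:
  [-19, 17, -41] -> [17] -> [17] -> [-17] -> [-17]
  [-44, -26, -14, 7] -> [7] -> [7] -> [-7] -> [-7]
  [-34, 33, 12, 39, -7, -41, -20] -> [33, 12, 39, -7] -> [-7, 12, 33, 39] -> [7, -12, -33, -39] -> [-39, -33, -12, 7]
  [-4, -4, -9, 48, 15, 36, -25, 43] -> [-4, -4, 48, 15, 36, 43] -> [-4, -4, 15, 36, 43, 48] -> [4, 4, -15, -36, -43, -48] -> [-48, -43, -36, -15, 4, 4]
  [18, -23, 0, -10, -19, 20] -> [18, 0, 20] -> [0, 18, 20] -> [0, -18, -20] -> [-20, -18, 0]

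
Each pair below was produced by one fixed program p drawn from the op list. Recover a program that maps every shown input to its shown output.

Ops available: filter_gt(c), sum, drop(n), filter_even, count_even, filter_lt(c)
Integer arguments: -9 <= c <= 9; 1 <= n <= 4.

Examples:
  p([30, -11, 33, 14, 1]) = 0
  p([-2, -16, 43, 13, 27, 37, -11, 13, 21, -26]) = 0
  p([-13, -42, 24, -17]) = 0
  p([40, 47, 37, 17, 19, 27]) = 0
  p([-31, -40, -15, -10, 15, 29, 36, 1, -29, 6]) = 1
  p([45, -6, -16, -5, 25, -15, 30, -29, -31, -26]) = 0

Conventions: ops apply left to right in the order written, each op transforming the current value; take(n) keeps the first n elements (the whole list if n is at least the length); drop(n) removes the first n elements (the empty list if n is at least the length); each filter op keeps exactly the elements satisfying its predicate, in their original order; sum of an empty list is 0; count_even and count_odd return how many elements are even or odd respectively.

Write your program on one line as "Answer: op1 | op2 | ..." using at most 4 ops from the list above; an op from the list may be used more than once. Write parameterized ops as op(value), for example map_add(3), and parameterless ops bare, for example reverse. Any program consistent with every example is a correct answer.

filter_even | filter_gt(3) | filter_lt(7) | count_even

Check, running the answer program on each example:
  [30, -11, 33, 14, 1] -> [30, 14] -> [30, 14] -> [] -> 0
  [-2, -16, 43, 13, 27, 37, -11, 13, 21, -26] -> [-2, -16, -26] -> [] -> [] -> 0
  [-13, -42, 24, -17] -> [-42, 24] -> [24] -> [] -> 0
  [40, 47, 37, 17, 19, 27] -> [40] -> [40] -> [] -> 0
  [-31, -40, -15, -10, 15, 29, 36, 1, -29, 6] -> [-40, -10, 36, 6] -> [36, 6] -> [6] -> 1
  [45, -6, -16, -5, 25, -15, 30, -29, -31, -26] -> [-6, -16, 30, -26] -> [30] -> [] -> 0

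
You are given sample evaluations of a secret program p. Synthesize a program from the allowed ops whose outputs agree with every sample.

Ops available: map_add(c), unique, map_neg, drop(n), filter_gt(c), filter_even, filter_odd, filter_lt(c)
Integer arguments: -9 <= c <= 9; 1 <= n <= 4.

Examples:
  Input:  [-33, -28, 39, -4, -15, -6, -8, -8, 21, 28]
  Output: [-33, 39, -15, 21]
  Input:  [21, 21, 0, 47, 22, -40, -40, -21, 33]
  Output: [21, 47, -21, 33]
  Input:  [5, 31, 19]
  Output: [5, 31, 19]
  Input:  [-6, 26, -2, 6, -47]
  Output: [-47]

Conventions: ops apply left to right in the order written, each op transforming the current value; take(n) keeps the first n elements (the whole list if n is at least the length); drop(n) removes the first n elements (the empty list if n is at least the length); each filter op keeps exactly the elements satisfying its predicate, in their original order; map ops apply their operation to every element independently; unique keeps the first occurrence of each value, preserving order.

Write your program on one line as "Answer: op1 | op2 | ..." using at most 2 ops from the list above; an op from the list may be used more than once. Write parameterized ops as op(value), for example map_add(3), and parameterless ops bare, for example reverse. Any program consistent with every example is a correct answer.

filter_odd | unique

Check, running the answer program on each example:
  [-33, -28, 39, -4, -15, -6, -8, -8, 21, 28] -> [-33, 39, -15, 21] -> [-33, 39, -15, 21]
  [21, 21, 0, 47, 22, -40, -40, -21, 33] -> [21, 21, 47, -21, 33] -> [21, 47, -21, 33]
  [5, 31, 19] -> [5, 31, 19] -> [5, 31, 19]
  [-6, 26, -2, 6, -47] -> [-47] -> [-47]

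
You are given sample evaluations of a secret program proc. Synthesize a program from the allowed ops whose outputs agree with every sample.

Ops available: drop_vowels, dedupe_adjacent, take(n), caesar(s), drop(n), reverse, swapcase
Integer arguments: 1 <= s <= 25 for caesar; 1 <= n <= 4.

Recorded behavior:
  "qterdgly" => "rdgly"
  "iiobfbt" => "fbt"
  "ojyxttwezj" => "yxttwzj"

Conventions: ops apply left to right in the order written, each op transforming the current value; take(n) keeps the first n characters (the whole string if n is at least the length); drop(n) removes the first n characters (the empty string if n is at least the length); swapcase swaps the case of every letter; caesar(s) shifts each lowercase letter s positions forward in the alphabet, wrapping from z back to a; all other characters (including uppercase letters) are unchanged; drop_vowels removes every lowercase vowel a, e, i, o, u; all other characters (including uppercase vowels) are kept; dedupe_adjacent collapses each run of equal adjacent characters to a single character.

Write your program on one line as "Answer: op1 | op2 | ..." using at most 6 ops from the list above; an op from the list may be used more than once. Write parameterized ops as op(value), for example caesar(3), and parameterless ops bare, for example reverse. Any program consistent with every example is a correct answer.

swapcase | drop(1) | swapcase | drop_vowels | drop(1)

Check, running the answer program on each example:
  "qterdgly" -> "QTERDGLY" -> "TERDGLY" -> "terdgly" -> "trdgly" -> "rdgly"
  "iiobfbt" -> "IIOBFBT" -> "IOBFBT" -> "iobfbt" -> "bfbt" -> "fbt"
  "ojyxttwezj" -> "OJYXTTWEZJ" -> "JYXTTWEZJ" -> "jyxttwezj" -> "jyxttwzj" -> "yxttwzj"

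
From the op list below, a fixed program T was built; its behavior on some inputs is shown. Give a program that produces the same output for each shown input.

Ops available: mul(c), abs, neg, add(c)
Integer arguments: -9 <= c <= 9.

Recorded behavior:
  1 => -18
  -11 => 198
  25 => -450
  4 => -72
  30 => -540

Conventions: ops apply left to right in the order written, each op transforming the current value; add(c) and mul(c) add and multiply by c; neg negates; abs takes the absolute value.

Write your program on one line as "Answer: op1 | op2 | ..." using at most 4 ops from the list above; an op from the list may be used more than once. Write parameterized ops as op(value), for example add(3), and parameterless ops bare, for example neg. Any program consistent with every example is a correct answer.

mul(-2) | mul(-9) | neg

Check, running the answer program on each example:
  1 -> -2 -> 18 -> -18
  -11 -> 22 -> -198 -> 198
  25 -> -50 -> 450 -> -450
  4 -> -8 -> 72 -> -72
  30 -> -60 -> 540 -> -540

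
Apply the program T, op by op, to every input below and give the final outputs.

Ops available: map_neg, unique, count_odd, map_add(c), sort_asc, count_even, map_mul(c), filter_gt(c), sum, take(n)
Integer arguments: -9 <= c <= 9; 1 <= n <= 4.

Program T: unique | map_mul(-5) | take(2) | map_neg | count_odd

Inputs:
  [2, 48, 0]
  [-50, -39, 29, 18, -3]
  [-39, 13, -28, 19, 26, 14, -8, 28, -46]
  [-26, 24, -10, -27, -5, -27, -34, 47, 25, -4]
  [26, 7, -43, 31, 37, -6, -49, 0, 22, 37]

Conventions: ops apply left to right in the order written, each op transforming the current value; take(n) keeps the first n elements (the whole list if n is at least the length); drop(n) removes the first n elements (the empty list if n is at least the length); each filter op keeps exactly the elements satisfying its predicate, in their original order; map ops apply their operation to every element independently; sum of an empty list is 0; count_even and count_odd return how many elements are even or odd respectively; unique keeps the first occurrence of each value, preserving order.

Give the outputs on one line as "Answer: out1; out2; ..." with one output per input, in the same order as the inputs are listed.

Execution, op by op:
  [2, 48, 0] -> [2, 48, 0] -> [-10, -240, 0] -> [-10, -240] -> [10, 240] -> 0
  [-50, -39, 29, 18, -3] -> [-50, -39, 29, 18, -3] -> [250, 195, -145, -90, 15] -> [250, 195] -> [-250, -195] -> 1
  [-39, 13, -28, 19, 26, 14, -8, 28, -46] -> [-39, 13, -28, 19, 26, 14, -8, 28, -46] -> [195, -65, 140, -95, -130, -70, 40, -140, 230] -> [195, -65] -> [-195, 65] -> 2
  [-26, 24, -10, -27, -5, -27, -34, 47, 25, -4] -> [-26, 24, -10, -27, -5, -34, 47, 25, -4] -> [130, -120, 50, 135, 25, 170, -235, -125, 20] -> [130, -120] -> [-130, 120] -> 0
  [26, 7, -43, 31, 37, -6, -49, 0, 22, 37] -> [26, 7, -43, 31, 37, -6, -49, 0, 22] -> [-130, -35, 215, -155, -185, 30, 245, 0, -110] -> [-130, -35] -> [130, 35] -> 1

0; 1; 2; 0; 1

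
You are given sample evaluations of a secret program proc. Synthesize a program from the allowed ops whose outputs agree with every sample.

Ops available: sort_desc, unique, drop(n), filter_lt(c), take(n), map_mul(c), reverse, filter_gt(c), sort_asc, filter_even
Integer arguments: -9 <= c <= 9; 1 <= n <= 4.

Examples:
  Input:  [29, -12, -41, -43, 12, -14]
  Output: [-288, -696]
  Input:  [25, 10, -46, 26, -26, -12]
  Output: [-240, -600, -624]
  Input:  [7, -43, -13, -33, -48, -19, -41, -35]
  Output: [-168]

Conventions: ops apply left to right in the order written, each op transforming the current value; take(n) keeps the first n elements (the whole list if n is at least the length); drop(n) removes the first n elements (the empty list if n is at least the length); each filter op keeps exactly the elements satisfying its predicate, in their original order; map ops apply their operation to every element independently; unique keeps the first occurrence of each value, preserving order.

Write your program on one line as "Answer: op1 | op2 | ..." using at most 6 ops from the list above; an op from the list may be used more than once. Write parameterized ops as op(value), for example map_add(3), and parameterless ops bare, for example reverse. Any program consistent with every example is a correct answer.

map_mul(-6) | map_mul(4) | sort_asc | reverse | filter_lt(-5)

Check, running the answer program on each example:
  [29, -12, -41, -43, 12, -14] -> [-174, 72, 246, 258, -72, 84] -> [-696, 288, 984, 1032, -288, 336] -> [-696, -288, 288, 336, 984, 1032] -> [1032, 984, 336, 288, -288, -696] -> [-288, -696]
  [25, 10, -46, 26, -26, -12] -> [-150, -60, 276, -156, 156, 72] -> [-600, -240, 1104, -624, 624, 288] -> [-624, -600, -240, 288, 624, 1104] -> [1104, 624, 288, -240, -600, -624] -> [-240, -600, -624]
  [7, -43, -13, -33, -48, -19, -41, -35] -> [-42, 258, 78, 198, 288, 114, 246, 210] -> [-168, 1032, 312, 792, 1152, 456, 984, 840] -> [-168, 312, 456, 792, 840, 984, 1032, 1152] -> [1152, 1032, 984, 840, 792, 456, 312, -168] -> [-168]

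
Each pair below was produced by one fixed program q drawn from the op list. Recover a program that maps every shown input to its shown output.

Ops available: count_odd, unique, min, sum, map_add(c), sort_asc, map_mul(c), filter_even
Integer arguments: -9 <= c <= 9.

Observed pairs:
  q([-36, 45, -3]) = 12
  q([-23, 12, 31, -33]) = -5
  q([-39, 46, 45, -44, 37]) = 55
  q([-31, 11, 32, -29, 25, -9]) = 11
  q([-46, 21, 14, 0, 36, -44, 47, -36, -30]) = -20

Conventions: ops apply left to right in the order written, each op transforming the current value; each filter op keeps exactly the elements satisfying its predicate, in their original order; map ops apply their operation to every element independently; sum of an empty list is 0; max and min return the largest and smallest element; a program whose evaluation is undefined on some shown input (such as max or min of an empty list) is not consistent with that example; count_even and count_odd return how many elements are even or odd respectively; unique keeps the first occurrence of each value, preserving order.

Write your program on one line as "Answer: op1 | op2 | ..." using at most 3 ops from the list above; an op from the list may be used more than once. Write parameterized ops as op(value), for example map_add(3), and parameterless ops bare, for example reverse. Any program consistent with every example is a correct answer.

map_add(2) | sum

Check, running the answer program on each example:
  [-36, 45, -3] -> [-34, 47, -1] -> 12
  [-23, 12, 31, -33] -> [-21, 14, 33, -31] -> -5
  [-39, 46, 45, -44, 37] -> [-37, 48, 47, -42, 39] -> 55
  [-31, 11, 32, -29, 25, -9] -> [-29, 13, 34, -27, 27, -7] -> 11
  [-46, 21, 14, 0, 36, -44, 47, -36, -30] -> [-44, 23, 16, 2, 38, -42, 49, -34, -28] -> -20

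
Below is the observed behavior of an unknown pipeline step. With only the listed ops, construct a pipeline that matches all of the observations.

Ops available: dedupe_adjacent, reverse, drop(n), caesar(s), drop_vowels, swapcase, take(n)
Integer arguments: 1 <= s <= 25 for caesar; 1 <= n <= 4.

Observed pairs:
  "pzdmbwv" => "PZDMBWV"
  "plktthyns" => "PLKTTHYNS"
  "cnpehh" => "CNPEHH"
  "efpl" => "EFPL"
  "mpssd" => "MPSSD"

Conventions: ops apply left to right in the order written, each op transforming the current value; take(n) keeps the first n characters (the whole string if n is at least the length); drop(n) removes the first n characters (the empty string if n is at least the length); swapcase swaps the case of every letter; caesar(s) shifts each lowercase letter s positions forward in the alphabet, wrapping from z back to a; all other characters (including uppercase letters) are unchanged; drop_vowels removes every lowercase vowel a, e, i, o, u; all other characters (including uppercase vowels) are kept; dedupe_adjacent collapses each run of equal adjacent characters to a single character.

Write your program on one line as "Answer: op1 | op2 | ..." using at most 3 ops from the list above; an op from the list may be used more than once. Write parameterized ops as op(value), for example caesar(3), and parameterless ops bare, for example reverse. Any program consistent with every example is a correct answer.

reverse | swapcase | reverse

Check, running the answer program on each example:
  "pzdmbwv" -> "vwbmdzp" -> "VWBMDZP" -> "PZDMBWV"
  "plktthyns" -> "snyhttklp" -> "SNYHTTKLP" -> "PLKTTHYNS"
  "cnpehh" -> "hhepnc" -> "HHEPNC" -> "CNPEHH"
  "efpl" -> "lpfe" -> "LPFE" -> "EFPL"
  "mpssd" -> "dsspm" -> "DSSPM" -> "MPSSD"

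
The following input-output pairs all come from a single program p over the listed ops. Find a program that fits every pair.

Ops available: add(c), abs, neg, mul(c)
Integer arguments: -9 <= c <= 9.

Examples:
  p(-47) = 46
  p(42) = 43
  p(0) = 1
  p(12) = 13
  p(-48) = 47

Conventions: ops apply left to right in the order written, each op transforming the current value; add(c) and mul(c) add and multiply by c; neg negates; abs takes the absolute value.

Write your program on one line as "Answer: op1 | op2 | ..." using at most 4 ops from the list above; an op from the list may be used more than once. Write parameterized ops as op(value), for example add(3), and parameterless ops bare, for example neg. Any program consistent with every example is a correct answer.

add(1) | neg | abs

Check, running the answer program on each example:
  -47 -> -46 -> 46 -> 46
  42 -> 43 -> -43 -> 43
  0 -> 1 -> -1 -> 1
  12 -> 13 -> -13 -> 13
  -48 -> -47 -> 47 -> 47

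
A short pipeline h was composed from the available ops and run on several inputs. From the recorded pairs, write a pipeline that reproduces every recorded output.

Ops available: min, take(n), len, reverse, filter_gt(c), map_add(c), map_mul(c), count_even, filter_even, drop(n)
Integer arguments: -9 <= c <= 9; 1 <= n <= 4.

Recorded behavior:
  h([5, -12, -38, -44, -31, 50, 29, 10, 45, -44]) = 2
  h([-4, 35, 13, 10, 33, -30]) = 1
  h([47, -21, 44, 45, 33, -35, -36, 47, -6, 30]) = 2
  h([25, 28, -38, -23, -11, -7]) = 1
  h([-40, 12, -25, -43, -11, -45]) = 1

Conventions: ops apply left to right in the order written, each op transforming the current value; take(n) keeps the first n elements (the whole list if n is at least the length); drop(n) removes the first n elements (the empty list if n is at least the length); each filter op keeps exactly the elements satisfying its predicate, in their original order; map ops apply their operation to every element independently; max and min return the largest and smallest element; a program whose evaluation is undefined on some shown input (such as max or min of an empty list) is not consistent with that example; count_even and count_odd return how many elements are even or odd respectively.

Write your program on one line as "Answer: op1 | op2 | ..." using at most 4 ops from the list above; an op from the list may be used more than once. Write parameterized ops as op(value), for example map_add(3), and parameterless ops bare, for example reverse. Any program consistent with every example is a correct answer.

reverse | filter_gt(5) | filter_even | count_even

Check, running the answer program on each example:
  [5, -12, -38, -44, -31, 50, 29, 10, 45, -44] -> [-44, 45, 10, 29, 50, -31, -44, -38, -12, 5] -> [45, 10, 29, 50] -> [10, 50] -> 2
  [-4, 35, 13, 10, 33, -30] -> [-30, 33, 10, 13, 35, -4] -> [33, 10, 13, 35] -> [10] -> 1
  [47, -21, 44, 45, 33, -35, -36, 47, -6, 30] -> [30, -6, 47, -36, -35, 33, 45, 44, -21, 47] -> [30, 47, 33, 45, 44, 47] -> [30, 44] -> 2
  [25, 28, -38, -23, -11, -7] -> [-7, -11, -23, -38, 28, 25] -> [28, 25] -> [28] -> 1
  [-40, 12, -25, -43, -11, -45] -> [-45, -11, -43, -25, 12, -40] -> [12] -> [12] -> 1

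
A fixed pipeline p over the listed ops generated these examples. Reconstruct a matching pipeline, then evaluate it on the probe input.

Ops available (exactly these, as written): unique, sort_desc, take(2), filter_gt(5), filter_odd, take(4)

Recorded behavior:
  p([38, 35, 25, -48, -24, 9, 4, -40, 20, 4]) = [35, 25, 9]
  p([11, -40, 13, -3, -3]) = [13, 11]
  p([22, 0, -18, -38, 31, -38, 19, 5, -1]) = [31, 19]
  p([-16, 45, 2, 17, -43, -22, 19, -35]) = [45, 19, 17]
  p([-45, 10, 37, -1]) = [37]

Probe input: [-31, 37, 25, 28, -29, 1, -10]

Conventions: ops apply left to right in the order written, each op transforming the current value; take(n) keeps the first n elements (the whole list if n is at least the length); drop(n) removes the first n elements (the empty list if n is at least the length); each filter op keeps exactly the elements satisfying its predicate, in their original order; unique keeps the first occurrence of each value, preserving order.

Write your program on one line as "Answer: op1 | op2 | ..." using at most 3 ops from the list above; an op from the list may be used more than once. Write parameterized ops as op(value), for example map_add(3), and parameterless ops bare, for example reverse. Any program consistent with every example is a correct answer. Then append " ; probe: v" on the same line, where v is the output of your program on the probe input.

filter_odd | filter_gt(5) | sort_desc ; probe: [37, 25]

Check, running the answer program on each example:
  [38, 35, 25, -48, -24, 9, 4, -40, 20, 4] -> [35, 25, 9] -> [35, 25, 9] -> [35, 25, 9]
  [11, -40, 13, -3, -3] -> [11, 13, -3, -3] -> [11, 13] -> [13, 11]
  [22, 0, -18, -38, 31, -38, 19, 5, -1] -> [31, 19, 5, -1] -> [31, 19] -> [31, 19]
  [-16, 45, 2, 17, -43, -22, 19, -35] -> [45, 17, -43, 19, -35] -> [45, 17, 19] -> [45, 19, 17]
  [-45, 10, 37, -1] -> [-45, 37, -1] -> [37] -> [37]
  probe: [-31, 37, 25, 28, -29, 1, -10] -> [-31, 37, 25, -29, 1] -> [37, 25] -> [37, 25]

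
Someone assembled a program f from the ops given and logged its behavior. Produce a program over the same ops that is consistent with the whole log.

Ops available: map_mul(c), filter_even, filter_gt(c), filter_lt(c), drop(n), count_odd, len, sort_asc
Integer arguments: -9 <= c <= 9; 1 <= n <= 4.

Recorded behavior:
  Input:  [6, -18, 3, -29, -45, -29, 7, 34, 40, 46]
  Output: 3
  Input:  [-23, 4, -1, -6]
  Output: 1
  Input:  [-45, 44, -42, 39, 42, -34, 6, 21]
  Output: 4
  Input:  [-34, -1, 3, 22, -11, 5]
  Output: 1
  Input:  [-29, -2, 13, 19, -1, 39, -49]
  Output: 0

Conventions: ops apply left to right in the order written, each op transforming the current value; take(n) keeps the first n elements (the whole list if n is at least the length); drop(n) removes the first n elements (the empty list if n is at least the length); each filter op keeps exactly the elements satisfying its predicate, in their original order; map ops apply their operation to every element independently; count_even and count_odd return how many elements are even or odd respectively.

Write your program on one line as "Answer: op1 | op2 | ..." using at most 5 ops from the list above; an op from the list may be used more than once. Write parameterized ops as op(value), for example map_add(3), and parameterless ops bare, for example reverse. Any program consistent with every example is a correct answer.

drop(2) | sort_asc | filter_even | len

Check, running the answer program on each example:
  [6, -18, 3, -29, -45, -29, 7, 34, 40, 46] -> [3, -29, -45, -29, 7, 34, 40, 46] -> [-45, -29, -29, 3, 7, 34, 40, 46] -> [34, 40, 46] -> 3
  [-23, 4, -1, -6] -> [-1, -6] -> [-6, -1] -> [-6] -> 1
  [-45, 44, -42, 39, 42, -34, 6, 21] -> [-42, 39, 42, -34, 6, 21] -> [-42, -34, 6, 21, 39, 42] -> [-42, -34, 6, 42] -> 4
  [-34, -1, 3, 22, -11, 5] -> [3, 22, -11, 5] -> [-11, 3, 5, 22] -> [22] -> 1
  [-29, -2, 13, 19, -1, 39, -49] -> [13, 19, -1, 39, -49] -> [-49, -1, 13, 19, 39] -> [] -> 0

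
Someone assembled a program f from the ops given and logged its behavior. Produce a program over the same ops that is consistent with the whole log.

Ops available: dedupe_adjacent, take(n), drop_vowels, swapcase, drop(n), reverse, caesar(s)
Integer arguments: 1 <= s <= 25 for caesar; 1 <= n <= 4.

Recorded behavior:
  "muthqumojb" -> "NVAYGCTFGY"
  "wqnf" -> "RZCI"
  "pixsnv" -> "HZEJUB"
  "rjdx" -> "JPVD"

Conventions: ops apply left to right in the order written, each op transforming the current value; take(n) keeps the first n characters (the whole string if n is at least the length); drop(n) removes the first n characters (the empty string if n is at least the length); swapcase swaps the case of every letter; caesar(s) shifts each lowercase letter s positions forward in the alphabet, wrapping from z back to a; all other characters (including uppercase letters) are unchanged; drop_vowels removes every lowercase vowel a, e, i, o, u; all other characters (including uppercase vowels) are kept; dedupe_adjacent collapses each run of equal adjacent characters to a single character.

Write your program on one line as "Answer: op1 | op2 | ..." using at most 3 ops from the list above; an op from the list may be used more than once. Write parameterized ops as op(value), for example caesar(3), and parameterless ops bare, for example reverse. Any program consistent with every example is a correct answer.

caesar(12) | reverse | swapcase

Check, running the answer program on each example:
  "muthqumojb" -> "ygftcgyavn" -> "nvaygctfgy" -> "NVAYGCTFGY"
  "wqnf" -> "iczr" -> "rzci" -> "RZCI"
  "pixsnv" -> "bujezh" -> "hzejub" -> "HZEJUB"
  "rjdx" -> "dvpj" -> "jpvd" -> "JPVD"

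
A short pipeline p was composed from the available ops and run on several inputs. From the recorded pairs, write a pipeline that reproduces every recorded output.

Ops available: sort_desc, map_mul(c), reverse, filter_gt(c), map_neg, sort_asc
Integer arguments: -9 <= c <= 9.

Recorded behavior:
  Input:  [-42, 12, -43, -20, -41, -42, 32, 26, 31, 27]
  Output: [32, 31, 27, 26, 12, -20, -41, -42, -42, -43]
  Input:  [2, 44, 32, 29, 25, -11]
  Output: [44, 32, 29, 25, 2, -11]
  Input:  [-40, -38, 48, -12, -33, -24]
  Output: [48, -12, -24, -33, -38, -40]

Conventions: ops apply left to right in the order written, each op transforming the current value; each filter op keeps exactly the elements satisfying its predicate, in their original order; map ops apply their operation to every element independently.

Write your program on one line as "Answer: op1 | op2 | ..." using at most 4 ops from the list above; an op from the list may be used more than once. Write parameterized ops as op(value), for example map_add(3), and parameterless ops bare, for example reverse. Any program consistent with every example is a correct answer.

map_neg | sort_desc | map_neg | reverse

Check, running the answer program on each example:
  [-42, 12, -43, -20, -41, -42, 32, 26, 31, 27] -> [42, -12, 43, 20, 41, 42, -32, -26, -31, -27] -> [43, 42, 42, 41, 20, -12, -26, -27, -31, -32] -> [-43, -42, -42, -41, -20, 12, 26, 27, 31, 32] -> [32, 31, 27, 26, 12, -20, -41, -42, -42, -43]
  [2, 44, 32, 29, 25, -11] -> [-2, -44, -32, -29, -25, 11] -> [11, -2, -25, -29, -32, -44] -> [-11, 2, 25, 29, 32, 44] -> [44, 32, 29, 25, 2, -11]
  [-40, -38, 48, -12, -33, -24] -> [40, 38, -48, 12, 33, 24] -> [40, 38, 33, 24, 12, -48] -> [-40, -38, -33, -24, -12, 48] -> [48, -12, -24, -33, -38, -40]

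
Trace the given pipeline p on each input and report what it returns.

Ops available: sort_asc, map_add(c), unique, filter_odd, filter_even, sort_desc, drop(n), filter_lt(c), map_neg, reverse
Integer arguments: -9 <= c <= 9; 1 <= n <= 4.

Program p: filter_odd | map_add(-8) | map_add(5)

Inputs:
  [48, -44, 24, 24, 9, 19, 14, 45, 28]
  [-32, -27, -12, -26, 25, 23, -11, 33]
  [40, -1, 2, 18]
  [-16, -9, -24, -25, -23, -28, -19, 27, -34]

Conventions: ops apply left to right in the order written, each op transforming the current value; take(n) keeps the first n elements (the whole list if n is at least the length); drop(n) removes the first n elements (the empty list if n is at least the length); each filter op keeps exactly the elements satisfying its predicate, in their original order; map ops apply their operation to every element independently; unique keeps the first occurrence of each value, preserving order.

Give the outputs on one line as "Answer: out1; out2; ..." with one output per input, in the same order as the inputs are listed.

Execution, op by op:
  [48, -44, 24, 24, 9, 19, 14, 45, 28] -> [9, 19, 45] -> [1, 11, 37] -> [6, 16, 42]
  [-32, -27, -12, -26, 25, 23, -11, 33] -> [-27, 25, 23, -11, 33] -> [-35, 17, 15, -19, 25] -> [-30, 22, 20, -14, 30]
  [40, -1, 2, 18] -> [-1] -> [-9] -> [-4]
  [-16, -9, -24, -25, -23, -28, -19, 27, -34] -> [-9, -25, -23, -19, 27] -> [-17, -33, -31, -27, 19] -> [-12, -28, -26, -22, 24]

[6, 16, 42]; [-30, 22, 20, -14, 30]; [-4]; [-12, -28, -26, -22, 24]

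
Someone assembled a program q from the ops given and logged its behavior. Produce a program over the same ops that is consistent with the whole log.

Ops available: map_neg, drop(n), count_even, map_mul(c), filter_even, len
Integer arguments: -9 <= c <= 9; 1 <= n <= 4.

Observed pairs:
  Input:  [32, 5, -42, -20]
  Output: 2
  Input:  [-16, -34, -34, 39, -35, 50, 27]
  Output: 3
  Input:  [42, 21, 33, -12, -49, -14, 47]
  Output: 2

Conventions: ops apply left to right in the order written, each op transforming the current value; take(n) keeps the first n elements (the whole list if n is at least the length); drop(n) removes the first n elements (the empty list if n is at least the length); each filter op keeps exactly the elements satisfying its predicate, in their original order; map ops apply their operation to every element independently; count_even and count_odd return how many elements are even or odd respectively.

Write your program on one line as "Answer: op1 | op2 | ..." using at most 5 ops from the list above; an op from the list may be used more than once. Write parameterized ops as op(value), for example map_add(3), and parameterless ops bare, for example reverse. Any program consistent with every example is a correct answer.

map_neg | drop(1) | map_mul(-9) | count_even

Check, running the answer program on each example:
  [32, 5, -42, -20] -> [-32, -5, 42, 20] -> [-5, 42, 20] -> [45, -378, -180] -> 2
  [-16, -34, -34, 39, -35, 50, 27] -> [16, 34, 34, -39, 35, -50, -27] -> [34, 34, -39, 35, -50, -27] -> [-306, -306, 351, -315, 450, 243] -> 3
  [42, 21, 33, -12, -49, -14, 47] -> [-42, -21, -33, 12, 49, 14, -47] -> [-21, -33, 12, 49, 14, -47] -> [189, 297, -108, -441, -126, 423] -> 2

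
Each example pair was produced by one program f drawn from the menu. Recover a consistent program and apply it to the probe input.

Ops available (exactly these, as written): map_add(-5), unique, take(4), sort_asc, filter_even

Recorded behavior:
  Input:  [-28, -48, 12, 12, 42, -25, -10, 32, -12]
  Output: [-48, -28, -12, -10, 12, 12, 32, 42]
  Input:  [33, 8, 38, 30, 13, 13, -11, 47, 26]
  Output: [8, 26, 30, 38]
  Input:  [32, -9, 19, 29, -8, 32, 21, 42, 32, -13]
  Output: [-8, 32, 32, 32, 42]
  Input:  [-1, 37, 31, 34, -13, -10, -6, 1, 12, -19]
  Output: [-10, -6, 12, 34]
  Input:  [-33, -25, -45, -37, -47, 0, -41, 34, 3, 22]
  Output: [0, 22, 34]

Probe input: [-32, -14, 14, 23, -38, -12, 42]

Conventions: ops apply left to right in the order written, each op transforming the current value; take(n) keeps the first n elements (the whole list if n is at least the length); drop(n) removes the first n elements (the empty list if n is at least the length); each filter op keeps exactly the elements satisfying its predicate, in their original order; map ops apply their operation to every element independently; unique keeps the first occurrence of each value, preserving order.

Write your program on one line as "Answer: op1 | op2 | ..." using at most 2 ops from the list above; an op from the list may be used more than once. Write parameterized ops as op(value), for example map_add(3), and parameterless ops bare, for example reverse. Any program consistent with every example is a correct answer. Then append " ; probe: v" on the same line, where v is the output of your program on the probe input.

filter_even | sort_asc ; probe: [-38, -32, -14, -12, 14, 42]

Check, running the answer program on each example:
  [-28, -48, 12, 12, 42, -25, -10, 32, -12] -> [-28, -48, 12, 12, 42, -10, 32, -12] -> [-48, -28, -12, -10, 12, 12, 32, 42]
  [33, 8, 38, 30, 13, 13, -11, 47, 26] -> [8, 38, 30, 26] -> [8, 26, 30, 38]
  [32, -9, 19, 29, -8, 32, 21, 42, 32, -13] -> [32, -8, 32, 42, 32] -> [-8, 32, 32, 32, 42]
  [-1, 37, 31, 34, -13, -10, -6, 1, 12, -19] -> [34, -10, -6, 12] -> [-10, -6, 12, 34]
  [-33, -25, -45, -37, -47, 0, -41, 34, 3, 22] -> [0, 34, 22] -> [0, 22, 34]
  probe: [-32, -14, 14, 23, -38, -12, 42] -> [-32, -14, 14, -38, -12, 42] -> [-38, -32, -14, -12, 14, 42]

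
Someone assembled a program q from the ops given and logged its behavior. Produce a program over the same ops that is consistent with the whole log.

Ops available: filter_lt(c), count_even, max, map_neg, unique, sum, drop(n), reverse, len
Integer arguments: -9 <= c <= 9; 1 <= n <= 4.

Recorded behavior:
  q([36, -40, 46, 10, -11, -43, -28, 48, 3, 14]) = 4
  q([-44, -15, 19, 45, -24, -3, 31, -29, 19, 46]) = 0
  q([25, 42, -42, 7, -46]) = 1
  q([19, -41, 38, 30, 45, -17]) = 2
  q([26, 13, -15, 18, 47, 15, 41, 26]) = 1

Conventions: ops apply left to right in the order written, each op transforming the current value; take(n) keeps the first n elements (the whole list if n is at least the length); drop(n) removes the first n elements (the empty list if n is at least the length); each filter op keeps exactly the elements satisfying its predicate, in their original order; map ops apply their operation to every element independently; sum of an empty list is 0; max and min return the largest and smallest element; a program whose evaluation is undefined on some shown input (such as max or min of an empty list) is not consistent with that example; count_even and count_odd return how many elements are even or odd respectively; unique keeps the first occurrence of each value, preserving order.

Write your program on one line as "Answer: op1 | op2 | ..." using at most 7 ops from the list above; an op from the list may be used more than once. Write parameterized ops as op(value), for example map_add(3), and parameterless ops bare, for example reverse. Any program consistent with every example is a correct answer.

reverse | map_neg | unique | filter_lt(-2) | drop(1) | count_even

Check, running the answer program on each example:
  [36, -40, 46, 10, -11, -43, -28, 48, 3, 14] -> [14, 3, 48, -28, -43, -11, 10, 46, -40, 36] -> [-14, -3, -48, 28, 43, 11, -10, -46, 40, -36] -> [-14, -3, -48, 28, 43, 11, -10, -46, 40, -36] -> [-14, -3, -48, -10, -46, -36] -> [-3, -48, -10, -46, -36] -> 4
  [-44, -15, 19, 45, -24, -3, 31, -29, 19, 46] -> [46, 19, -29, 31, -3, -24, 45, 19, -15, -44] -> [-46, -19, 29, -31, 3, 24, -45, -19, 15, 44] -> [-46, -19, 29, -31, 3, 24, -45, 15, 44] -> [-46, -19, -31, -45] -> [-19, -31, -45] -> 0
  [25, 42, -42, 7, -46] -> [-46, 7, -42, 42, 25] -> [46, -7, 42, -42, -25] -> [46, -7, 42, -42, -25] -> [-7, -42, -25] -> [-42, -25] -> 1
  [19, -41, 38, 30, 45, -17] -> [-17, 45, 30, 38, -41, 19] -> [17, -45, -30, -38, 41, -19] -> [17, -45, -30, -38, 41, -19] -> [-45, -30, -38, -19] -> [-30, -38, -19] -> 2
  [26, 13, -15, 18, 47, 15, 41, 26] -> [26, 41, 15, 47, 18, -15, 13, 26] -> [-26, -41, -15, -47, -18, 15, -13, -26] -> [-26, -41, -15, -47, -18, 15, -13] -> [-26, -41, -15, -47, -18, -13] -> [-41, -15, -47, -18, -13] -> 1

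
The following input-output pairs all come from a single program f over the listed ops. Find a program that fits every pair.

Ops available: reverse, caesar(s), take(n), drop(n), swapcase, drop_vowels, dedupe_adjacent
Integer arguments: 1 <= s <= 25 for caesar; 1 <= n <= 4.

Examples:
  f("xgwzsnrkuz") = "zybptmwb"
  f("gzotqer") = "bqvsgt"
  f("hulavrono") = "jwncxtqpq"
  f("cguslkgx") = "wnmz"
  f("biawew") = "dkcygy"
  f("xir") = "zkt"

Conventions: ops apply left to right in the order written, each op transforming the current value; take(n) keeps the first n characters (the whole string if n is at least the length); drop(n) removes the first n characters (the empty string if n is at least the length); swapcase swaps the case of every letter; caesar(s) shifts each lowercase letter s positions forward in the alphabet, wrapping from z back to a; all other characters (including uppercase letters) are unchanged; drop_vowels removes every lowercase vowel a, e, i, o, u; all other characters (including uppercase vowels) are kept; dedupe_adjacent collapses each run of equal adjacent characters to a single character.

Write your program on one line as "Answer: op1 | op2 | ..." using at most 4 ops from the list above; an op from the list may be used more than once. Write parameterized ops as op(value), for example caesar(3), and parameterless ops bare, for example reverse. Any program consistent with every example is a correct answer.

caesar(25) | caesar(6) | caesar(23) | drop_vowels

Check, running the answer program on each example:
  "xgwzsnrkuz" -> "wfvyrmqjty" -> "clbexswpze" -> "ziybuptmwb" -> "zybptmwb"
  "gzotqer" -> "fynspdq" -> "letyvjw" -> "ibqvsgt" -> "bqvsgt"
  "hulavrono" -> "gtkzuqnmn" -> "mzqfawtst" -> "jwncxtqpq" -> "jwncxtqpq"
  "cguslkgx" -> "bftrkjfw" -> "hlzxqplc" -> "eiwunmiz" -> "wnmz"
  "biawew" -> "ahzvdv" -> "gnfbjb" -> "dkcygy" -> "dkcygy"
  "xir" -> "whq" -> "cnw" -> "zkt" -> "zkt"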